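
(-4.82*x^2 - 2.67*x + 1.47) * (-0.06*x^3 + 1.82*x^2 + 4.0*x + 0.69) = 0.2892*x^5 - 8.6122*x^4 - 24.2276*x^3 - 11.3304*x^2 + 4.0377*x + 1.0143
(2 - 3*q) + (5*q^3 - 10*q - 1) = 5*q^3 - 13*q + 1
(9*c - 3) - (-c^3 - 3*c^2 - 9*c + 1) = c^3 + 3*c^2 + 18*c - 4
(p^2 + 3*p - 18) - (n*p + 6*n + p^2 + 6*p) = -n*p - 6*n - 3*p - 18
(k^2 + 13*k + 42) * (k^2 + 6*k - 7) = k^4 + 19*k^3 + 113*k^2 + 161*k - 294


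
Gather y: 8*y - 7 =8*y - 7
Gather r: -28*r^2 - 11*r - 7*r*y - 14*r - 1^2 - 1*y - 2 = -28*r^2 + r*(-7*y - 25) - y - 3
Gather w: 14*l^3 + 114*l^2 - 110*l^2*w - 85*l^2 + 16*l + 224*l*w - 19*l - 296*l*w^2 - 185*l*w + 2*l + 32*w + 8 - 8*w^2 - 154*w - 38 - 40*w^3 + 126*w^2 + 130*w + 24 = 14*l^3 + 29*l^2 - l - 40*w^3 + w^2*(118 - 296*l) + w*(-110*l^2 + 39*l + 8) - 6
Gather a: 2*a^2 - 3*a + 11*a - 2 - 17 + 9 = 2*a^2 + 8*a - 10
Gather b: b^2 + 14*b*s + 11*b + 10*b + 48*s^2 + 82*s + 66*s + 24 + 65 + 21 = b^2 + b*(14*s + 21) + 48*s^2 + 148*s + 110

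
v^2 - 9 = (v - 3)*(v + 3)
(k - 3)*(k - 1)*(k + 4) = k^3 - 13*k + 12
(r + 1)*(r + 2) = r^2 + 3*r + 2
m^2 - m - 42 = (m - 7)*(m + 6)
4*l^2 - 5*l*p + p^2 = (-4*l + p)*(-l + p)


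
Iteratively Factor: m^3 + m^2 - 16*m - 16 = (m - 4)*(m^2 + 5*m + 4) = (m - 4)*(m + 1)*(m + 4)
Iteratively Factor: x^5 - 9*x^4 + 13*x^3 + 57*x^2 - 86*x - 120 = (x - 5)*(x^4 - 4*x^3 - 7*x^2 + 22*x + 24) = (x - 5)*(x - 4)*(x^3 - 7*x - 6) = (x - 5)*(x - 4)*(x - 3)*(x^2 + 3*x + 2) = (x - 5)*(x - 4)*(x - 3)*(x + 2)*(x + 1)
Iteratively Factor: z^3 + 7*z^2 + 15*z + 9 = (z + 1)*(z^2 + 6*z + 9) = (z + 1)*(z + 3)*(z + 3)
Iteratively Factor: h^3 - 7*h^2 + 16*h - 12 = (h - 3)*(h^2 - 4*h + 4) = (h - 3)*(h - 2)*(h - 2)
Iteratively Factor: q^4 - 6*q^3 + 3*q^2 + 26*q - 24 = (q + 2)*(q^3 - 8*q^2 + 19*q - 12) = (q - 3)*(q + 2)*(q^2 - 5*q + 4) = (q - 4)*(q - 3)*(q + 2)*(q - 1)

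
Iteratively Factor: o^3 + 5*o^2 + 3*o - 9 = (o + 3)*(o^2 + 2*o - 3) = (o - 1)*(o + 3)*(o + 3)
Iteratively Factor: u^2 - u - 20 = (u - 5)*(u + 4)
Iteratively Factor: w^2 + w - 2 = (w - 1)*(w + 2)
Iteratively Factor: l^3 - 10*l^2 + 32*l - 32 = (l - 4)*(l^2 - 6*l + 8) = (l - 4)*(l - 2)*(l - 4)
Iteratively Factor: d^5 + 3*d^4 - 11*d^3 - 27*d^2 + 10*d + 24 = (d - 1)*(d^4 + 4*d^3 - 7*d^2 - 34*d - 24) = (d - 3)*(d - 1)*(d^3 + 7*d^2 + 14*d + 8) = (d - 3)*(d - 1)*(d + 4)*(d^2 + 3*d + 2) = (d - 3)*(d - 1)*(d + 2)*(d + 4)*(d + 1)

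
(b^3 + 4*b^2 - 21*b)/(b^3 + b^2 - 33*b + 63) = b/(b - 3)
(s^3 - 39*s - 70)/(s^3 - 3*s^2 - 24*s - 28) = (s + 5)/(s + 2)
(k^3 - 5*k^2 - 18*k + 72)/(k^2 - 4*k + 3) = (k^2 - 2*k - 24)/(k - 1)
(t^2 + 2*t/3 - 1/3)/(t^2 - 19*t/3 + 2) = (t + 1)/(t - 6)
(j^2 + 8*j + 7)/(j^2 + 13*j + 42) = (j + 1)/(j + 6)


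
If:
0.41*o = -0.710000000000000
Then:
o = -1.73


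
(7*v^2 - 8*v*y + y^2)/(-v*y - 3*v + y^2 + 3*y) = (-7*v + y)/(y + 3)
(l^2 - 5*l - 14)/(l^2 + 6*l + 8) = (l - 7)/(l + 4)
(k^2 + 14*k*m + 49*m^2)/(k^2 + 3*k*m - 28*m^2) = (k + 7*m)/(k - 4*m)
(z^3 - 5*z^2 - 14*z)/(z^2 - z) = (z^2 - 5*z - 14)/(z - 1)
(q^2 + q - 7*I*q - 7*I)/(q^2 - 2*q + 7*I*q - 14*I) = (q^2 + q*(1 - 7*I) - 7*I)/(q^2 + q*(-2 + 7*I) - 14*I)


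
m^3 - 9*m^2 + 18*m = m*(m - 6)*(m - 3)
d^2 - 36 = (d - 6)*(d + 6)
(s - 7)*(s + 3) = s^2 - 4*s - 21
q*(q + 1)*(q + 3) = q^3 + 4*q^2 + 3*q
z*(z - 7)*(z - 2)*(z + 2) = z^4 - 7*z^3 - 4*z^2 + 28*z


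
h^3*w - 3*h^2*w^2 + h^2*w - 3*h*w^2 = h*(h - 3*w)*(h*w + w)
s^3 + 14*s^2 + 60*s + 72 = (s + 2)*(s + 6)^2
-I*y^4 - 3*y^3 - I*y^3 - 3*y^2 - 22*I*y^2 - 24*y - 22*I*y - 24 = (y - 6*I)*(y - I)*(y + 4*I)*(-I*y - I)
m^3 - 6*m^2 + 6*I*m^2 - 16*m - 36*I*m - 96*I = (m - 8)*(m + 2)*(m + 6*I)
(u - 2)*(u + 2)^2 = u^3 + 2*u^2 - 4*u - 8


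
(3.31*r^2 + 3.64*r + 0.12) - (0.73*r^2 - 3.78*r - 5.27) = 2.58*r^2 + 7.42*r + 5.39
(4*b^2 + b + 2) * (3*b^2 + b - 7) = 12*b^4 + 7*b^3 - 21*b^2 - 5*b - 14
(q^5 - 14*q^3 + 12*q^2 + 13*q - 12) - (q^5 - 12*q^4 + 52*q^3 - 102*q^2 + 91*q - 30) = 12*q^4 - 66*q^3 + 114*q^2 - 78*q + 18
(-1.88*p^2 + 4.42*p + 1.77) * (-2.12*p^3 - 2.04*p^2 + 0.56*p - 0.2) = 3.9856*p^5 - 5.5352*p^4 - 13.822*p^3 - 0.7596*p^2 + 0.1072*p - 0.354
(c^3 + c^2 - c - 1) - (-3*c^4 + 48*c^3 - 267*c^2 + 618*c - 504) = 3*c^4 - 47*c^3 + 268*c^2 - 619*c + 503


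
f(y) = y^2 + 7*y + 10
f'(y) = 2*y + 7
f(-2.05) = -0.15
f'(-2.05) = 2.90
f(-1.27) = 2.72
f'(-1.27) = 4.46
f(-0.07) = 9.51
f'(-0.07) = 6.86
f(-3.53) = -2.25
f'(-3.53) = -0.06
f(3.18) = 42.37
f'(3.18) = 13.36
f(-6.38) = 6.04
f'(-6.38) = -5.76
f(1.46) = 22.35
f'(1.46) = 9.92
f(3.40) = 45.36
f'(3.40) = 13.80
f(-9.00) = 28.00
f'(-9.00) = -11.00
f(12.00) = 238.00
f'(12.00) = 31.00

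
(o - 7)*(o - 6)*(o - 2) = o^3 - 15*o^2 + 68*o - 84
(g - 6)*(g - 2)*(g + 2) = g^3 - 6*g^2 - 4*g + 24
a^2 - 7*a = a*(a - 7)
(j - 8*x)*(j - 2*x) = j^2 - 10*j*x + 16*x^2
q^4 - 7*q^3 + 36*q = q*(q - 6)*(q - 3)*(q + 2)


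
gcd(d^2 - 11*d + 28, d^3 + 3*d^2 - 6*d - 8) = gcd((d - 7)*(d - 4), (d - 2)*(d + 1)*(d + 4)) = 1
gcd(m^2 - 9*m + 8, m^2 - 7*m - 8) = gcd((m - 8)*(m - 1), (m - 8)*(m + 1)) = m - 8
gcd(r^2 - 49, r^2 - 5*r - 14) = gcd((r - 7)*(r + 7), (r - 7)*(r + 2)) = r - 7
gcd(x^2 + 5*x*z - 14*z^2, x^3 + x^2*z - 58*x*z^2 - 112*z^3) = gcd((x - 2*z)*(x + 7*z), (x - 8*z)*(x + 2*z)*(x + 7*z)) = x + 7*z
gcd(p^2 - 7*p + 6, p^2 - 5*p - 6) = p - 6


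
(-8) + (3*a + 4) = 3*a - 4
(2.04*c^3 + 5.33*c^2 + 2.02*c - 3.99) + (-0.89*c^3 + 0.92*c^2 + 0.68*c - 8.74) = 1.15*c^3 + 6.25*c^2 + 2.7*c - 12.73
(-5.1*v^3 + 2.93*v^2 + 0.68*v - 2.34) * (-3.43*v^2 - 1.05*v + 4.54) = 17.493*v^5 - 4.6949*v^4 - 28.5629*v^3 + 20.6144*v^2 + 5.5442*v - 10.6236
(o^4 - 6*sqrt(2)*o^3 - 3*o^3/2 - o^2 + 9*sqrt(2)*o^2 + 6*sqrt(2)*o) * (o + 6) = o^5 - 6*sqrt(2)*o^4 + 9*o^4/2 - 27*sqrt(2)*o^3 - 10*o^3 - 6*o^2 + 60*sqrt(2)*o^2 + 36*sqrt(2)*o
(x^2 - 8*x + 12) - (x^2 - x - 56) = 68 - 7*x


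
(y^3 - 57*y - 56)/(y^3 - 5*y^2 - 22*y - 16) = (y + 7)/(y + 2)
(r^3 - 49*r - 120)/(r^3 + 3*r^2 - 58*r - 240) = (r + 3)/(r + 6)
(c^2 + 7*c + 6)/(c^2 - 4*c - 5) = (c + 6)/(c - 5)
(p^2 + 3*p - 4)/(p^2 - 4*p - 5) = (-p^2 - 3*p + 4)/(-p^2 + 4*p + 5)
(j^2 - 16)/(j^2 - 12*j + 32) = (j + 4)/(j - 8)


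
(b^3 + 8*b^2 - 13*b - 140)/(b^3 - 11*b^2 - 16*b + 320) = (b^2 + 3*b - 28)/(b^2 - 16*b + 64)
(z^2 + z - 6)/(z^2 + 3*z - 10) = (z + 3)/(z + 5)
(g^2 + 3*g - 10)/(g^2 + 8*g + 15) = (g - 2)/(g + 3)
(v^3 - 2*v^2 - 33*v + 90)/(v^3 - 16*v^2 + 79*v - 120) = (v + 6)/(v - 8)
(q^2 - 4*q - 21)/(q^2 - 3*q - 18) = (q - 7)/(q - 6)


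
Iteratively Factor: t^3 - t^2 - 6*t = (t + 2)*(t^2 - 3*t) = t*(t + 2)*(t - 3)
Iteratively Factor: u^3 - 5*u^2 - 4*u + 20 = (u + 2)*(u^2 - 7*u + 10) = (u - 2)*(u + 2)*(u - 5)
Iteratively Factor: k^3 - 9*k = (k)*(k^2 - 9) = k*(k - 3)*(k + 3)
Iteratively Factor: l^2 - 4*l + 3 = (l - 1)*(l - 3)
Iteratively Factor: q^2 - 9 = (q - 3)*(q + 3)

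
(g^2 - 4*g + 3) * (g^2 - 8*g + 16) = g^4 - 12*g^3 + 51*g^2 - 88*g + 48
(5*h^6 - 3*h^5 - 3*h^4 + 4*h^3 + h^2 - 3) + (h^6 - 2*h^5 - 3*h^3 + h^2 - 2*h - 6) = 6*h^6 - 5*h^5 - 3*h^4 + h^3 + 2*h^2 - 2*h - 9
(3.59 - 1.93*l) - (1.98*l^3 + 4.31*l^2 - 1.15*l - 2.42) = -1.98*l^3 - 4.31*l^2 - 0.78*l + 6.01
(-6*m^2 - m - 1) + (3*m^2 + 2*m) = -3*m^2 + m - 1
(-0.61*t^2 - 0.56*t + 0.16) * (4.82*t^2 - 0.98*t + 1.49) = -2.9402*t^4 - 2.1014*t^3 + 0.4111*t^2 - 0.9912*t + 0.2384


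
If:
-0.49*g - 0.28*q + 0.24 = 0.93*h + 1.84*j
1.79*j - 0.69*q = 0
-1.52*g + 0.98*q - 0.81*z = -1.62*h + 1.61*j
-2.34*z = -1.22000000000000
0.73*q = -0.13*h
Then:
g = 0.03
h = 0.30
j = -0.02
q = -0.05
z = 0.52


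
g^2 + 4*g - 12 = (g - 2)*(g + 6)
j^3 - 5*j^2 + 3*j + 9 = (j - 3)^2*(j + 1)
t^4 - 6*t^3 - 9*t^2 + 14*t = t*(t - 7)*(t - 1)*(t + 2)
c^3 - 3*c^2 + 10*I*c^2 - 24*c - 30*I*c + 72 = (c - 3)*(c + 4*I)*(c + 6*I)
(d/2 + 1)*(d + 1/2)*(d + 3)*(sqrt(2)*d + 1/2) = sqrt(2)*d^4/2 + d^3/4 + 11*sqrt(2)*d^3/4 + 11*d^2/8 + 17*sqrt(2)*d^2/4 + 3*sqrt(2)*d/2 + 17*d/8 + 3/4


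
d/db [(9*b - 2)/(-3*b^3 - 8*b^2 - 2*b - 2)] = 2*(27*b^3 + 27*b^2 - 16*b - 11)/(9*b^6 + 48*b^5 + 76*b^4 + 44*b^3 + 36*b^2 + 8*b + 4)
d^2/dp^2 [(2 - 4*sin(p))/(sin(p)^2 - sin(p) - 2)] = 2*(2*sin(p)^4 - 4*sin(p)^3 + 27*sin(p)^2 - 34*sin(p) + 14)/((sin(p) - 2)^3*(sin(p) + 1)^2)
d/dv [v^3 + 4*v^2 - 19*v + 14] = 3*v^2 + 8*v - 19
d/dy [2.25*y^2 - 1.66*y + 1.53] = 4.5*y - 1.66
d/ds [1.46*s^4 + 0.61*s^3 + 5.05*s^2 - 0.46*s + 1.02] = 5.84*s^3 + 1.83*s^2 + 10.1*s - 0.46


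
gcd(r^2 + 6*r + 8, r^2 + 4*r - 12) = 1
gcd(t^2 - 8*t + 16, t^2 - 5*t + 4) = t - 4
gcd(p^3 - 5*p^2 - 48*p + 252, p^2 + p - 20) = 1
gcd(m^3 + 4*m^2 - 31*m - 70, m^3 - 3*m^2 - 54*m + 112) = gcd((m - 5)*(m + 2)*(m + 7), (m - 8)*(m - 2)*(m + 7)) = m + 7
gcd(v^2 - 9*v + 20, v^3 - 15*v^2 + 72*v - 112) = v - 4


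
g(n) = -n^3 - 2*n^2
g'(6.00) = -132.00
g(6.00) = -288.00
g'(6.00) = -132.00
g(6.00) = -288.00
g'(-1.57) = -1.11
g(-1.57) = -1.06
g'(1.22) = -9.35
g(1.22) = -4.79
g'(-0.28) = 0.88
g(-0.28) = -0.13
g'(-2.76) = -11.81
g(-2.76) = 5.79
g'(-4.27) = -37.62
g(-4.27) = 41.39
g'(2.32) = -25.43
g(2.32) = -23.25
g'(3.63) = -54.05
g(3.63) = -74.19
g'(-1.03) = 0.94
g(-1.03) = -1.03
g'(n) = -3*n^2 - 4*n = n*(-3*n - 4)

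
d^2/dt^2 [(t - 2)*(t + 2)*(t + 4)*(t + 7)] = 12*t^2 + 66*t + 48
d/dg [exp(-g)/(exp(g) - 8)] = 2*(4 - exp(g))*exp(-g)/(exp(2*g) - 16*exp(g) + 64)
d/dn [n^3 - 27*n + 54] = 3*n^2 - 27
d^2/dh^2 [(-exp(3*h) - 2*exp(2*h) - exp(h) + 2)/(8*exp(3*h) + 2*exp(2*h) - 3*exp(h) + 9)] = (-112*exp(7*h) - 324*exp(6*h) + 1482*exp(5*h) + 2040*exp(4*h) + 1289*exp(3*h) - 1791*exp(2*h) - 801*exp(h) - 27)*exp(h)/(512*exp(9*h) + 384*exp(8*h) - 480*exp(7*h) + 1448*exp(6*h) + 1044*exp(5*h) - 1134*exp(4*h) + 1593*exp(3*h) + 729*exp(2*h) - 729*exp(h) + 729)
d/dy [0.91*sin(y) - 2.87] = 0.91*cos(y)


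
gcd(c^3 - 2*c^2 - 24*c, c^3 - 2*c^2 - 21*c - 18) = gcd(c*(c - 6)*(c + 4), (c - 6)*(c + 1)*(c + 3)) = c - 6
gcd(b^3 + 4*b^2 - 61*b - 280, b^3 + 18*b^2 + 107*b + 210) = b^2 + 12*b + 35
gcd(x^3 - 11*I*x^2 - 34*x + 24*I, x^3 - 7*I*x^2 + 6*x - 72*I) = x^2 - 10*I*x - 24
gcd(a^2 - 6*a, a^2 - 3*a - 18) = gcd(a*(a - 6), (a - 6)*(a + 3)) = a - 6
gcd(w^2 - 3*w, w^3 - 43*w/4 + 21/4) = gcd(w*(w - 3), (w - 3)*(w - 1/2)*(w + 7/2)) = w - 3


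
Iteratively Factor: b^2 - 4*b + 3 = (b - 3)*(b - 1)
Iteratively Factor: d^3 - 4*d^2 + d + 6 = (d + 1)*(d^2 - 5*d + 6) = (d - 3)*(d + 1)*(d - 2)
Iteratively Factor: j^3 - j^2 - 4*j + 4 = (j - 1)*(j^2 - 4) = (j - 2)*(j - 1)*(j + 2)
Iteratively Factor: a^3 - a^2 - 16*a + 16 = (a + 4)*(a^2 - 5*a + 4) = (a - 1)*(a + 4)*(a - 4)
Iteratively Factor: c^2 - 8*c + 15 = (c - 5)*(c - 3)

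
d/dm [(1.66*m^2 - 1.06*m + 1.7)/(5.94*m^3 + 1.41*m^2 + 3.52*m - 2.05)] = (-9.8604*m^4 + 12.5928*m^3 - 22.9562*m^2 - 11.6*m - 3.811)/(35.2836*m^6 + 16.7508*m^5 + 43.8057*m^4 - 14.4276*m^3 + 6.6094*m^2 - 14.432*m + 4.2025)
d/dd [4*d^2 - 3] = 8*d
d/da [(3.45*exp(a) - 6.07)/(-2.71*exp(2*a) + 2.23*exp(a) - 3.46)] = (9.3495*exp(2*a) - 32.8994*exp(a) + 1.5991)*exp(a)/(7.3441*exp(4*a) - 12.0866*exp(3*a) + 23.7261*exp(2*a) - 15.4316*exp(a) + 11.9716)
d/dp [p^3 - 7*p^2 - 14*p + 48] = 3*p^2 - 14*p - 14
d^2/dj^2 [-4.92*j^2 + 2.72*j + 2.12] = -9.84000000000000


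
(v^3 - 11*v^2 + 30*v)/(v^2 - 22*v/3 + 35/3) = 3*v*(v - 6)/(3*v - 7)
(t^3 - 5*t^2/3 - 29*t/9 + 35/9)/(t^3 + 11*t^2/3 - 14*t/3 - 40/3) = (3*t^2 - 10*t + 7)/(3*(t^2 + 2*t - 8))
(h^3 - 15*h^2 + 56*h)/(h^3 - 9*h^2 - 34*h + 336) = h/(h + 6)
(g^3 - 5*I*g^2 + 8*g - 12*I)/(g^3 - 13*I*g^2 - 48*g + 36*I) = (g + 2*I)/(g - 6*I)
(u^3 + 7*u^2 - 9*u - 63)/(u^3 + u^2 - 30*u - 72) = (u^2 + 4*u - 21)/(u^2 - 2*u - 24)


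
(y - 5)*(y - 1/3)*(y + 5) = y^3 - y^2/3 - 25*y + 25/3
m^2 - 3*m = m*(m - 3)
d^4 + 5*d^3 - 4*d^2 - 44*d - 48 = (d - 3)*(d + 2)^2*(d + 4)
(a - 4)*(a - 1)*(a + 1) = a^3 - 4*a^2 - a + 4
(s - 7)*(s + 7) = s^2 - 49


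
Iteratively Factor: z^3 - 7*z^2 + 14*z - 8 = (z - 4)*(z^2 - 3*z + 2) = (z - 4)*(z - 1)*(z - 2)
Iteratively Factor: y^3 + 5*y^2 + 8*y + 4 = (y + 2)*(y^2 + 3*y + 2) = (y + 1)*(y + 2)*(y + 2)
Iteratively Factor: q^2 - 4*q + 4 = (q - 2)*(q - 2)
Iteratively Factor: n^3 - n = (n)*(n^2 - 1) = n*(n - 1)*(n + 1)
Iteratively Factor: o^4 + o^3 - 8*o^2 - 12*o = (o)*(o^3 + o^2 - 8*o - 12) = o*(o + 2)*(o^2 - o - 6) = o*(o - 3)*(o + 2)*(o + 2)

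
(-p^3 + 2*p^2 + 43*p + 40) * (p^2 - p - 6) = -p^5 + 3*p^4 + 47*p^3 - 15*p^2 - 298*p - 240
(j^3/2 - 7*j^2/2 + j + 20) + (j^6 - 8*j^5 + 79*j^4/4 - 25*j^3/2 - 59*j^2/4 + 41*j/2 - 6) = j^6 - 8*j^5 + 79*j^4/4 - 12*j^3 - 73*j^2/4 + 43*j/2 + 14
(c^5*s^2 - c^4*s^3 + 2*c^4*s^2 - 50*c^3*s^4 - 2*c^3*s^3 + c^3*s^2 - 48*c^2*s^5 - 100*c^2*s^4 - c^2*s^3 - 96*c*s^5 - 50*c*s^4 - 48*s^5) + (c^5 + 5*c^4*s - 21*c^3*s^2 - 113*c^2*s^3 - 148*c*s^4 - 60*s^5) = c^5*s^2 + c^5 - c^4*s^3 + 2*c^4*s^2 + 5*c^4*s - 50*c^3*s^4 - 2*c^3*s^3 - 20*c^3*s^2 - 48*c^2*s^5 - 100*c^2*s^4 - 114*c^2*s^3 - 96*c*s^5 - 198*c*s^4 - 108*s^5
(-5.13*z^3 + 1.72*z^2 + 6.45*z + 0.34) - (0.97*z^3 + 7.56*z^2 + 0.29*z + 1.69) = -6.1*z^3 - 5.84*z^2 + 6.16*z - 1.35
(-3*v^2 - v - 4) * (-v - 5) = 3*v^3 + 16*v^2 + 9*v + 20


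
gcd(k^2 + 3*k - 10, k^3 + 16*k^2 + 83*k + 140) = k + 5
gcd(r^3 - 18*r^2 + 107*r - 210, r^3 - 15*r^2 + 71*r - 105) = r^2 - 12*r + 35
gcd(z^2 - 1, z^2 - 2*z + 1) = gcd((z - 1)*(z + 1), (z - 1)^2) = z - 1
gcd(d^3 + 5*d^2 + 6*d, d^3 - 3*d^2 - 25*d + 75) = 1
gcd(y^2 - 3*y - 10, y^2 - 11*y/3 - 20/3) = y - 5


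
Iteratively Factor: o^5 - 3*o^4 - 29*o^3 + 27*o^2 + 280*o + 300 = (o - 5)*(o^4 + 2*o^3 - 19*o^2 - 68*o - 60) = (o - 5)*(o + 3)*(o^3 - o^2 - 16*o - 20) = (o - 5)^2*(o + 3)*(o^2 + 4*o + 4) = (o - 5)^2*(o + 2)*(o + 3)*(o + 2)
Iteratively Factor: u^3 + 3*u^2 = (u)*(u^2 + 3*u) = u*(u + 3)*(u)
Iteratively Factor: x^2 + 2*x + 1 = (x + 1)*(x + 1)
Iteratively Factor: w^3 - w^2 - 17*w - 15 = (w + 3)*(w^2 - 4*w - 5) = (w - 5)*(w + 3)*(w + 1)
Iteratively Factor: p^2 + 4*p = (p + 4)*(p)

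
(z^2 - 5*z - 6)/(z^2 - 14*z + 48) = (z + 1)/(z - 8)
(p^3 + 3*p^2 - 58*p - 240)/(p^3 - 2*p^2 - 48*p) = (p + 5)/p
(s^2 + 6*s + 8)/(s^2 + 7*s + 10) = (s + 4)/(s + 5)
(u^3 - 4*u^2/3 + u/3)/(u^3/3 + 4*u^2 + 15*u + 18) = u*(3*u^2 - 4*u + 1)/(u^3 + 12*u^2 + 45*u + 54)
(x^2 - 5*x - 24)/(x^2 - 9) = (x - 8)/(x - 3)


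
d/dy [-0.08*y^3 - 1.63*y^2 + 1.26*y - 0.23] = -0.24*y^2 - 3.26*y + 1.26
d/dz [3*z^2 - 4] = 6*z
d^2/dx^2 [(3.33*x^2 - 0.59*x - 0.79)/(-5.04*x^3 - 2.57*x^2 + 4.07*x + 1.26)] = (-169.174656*x^6 + 89.9216639999997*x^5 - 123.185664*x^4 - 169.996304*x^3 - 85.66185*x^2 - 8.01580200000001*x + 14.664206)/(128.024064*x^9 + 195.846336*x^8 - 210.287448*x^7 - 395.350831*x^6 + 71.8922910000001*x^5 + 257.825625*x^4 + 35.662213*x^3 - 50.374926*x^2 - 19.384596*x - 2.000376)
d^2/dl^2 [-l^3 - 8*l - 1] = -6*l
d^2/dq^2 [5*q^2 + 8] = 10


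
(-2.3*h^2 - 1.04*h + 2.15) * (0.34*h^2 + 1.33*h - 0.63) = -0.782*h^4 - 3.4126*h^3 + 0.7968*h^2 + 3.5147*h - 1.3545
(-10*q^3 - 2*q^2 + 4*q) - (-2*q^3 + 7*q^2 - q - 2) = -8*q^3 - 9*q^2 + 5*q + 2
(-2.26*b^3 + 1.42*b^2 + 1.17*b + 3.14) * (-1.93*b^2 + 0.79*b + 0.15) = 4.3618*b^5 - 4.526*b^4 - 1.4753*b^3 - 4.9229*b^2 + 2.6561*b + 0.471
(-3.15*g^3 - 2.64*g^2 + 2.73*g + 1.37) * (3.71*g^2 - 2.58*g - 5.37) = -11.6865*g^5 - 1.6674*g^4 + 33.855*g^3 + 12.2161*g^2 - 18.1947*g - 7.3569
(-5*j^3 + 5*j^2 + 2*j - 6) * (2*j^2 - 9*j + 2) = -10*j^5 + 55*j^4 - 51*j^3 - 20*j^2 + 58*j - 12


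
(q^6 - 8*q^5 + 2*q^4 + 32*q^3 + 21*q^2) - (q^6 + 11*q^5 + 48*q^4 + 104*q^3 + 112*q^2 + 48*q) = -19*q^5 - 46*q^4 - 72*q^3 - 91*q^2 - 48*q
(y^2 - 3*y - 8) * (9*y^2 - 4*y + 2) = 9*y^4 - 31*y^3 - 58*y^2 + 26*y - 16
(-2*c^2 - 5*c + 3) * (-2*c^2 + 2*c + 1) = 4*c^4 + 6*c^3 - 18*c^2 + c + 3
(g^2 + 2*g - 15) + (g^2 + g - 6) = 2*g^2 + 3*g - 21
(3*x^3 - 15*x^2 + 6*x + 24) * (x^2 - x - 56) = 3*x^5 - 18*x^4 - 147*x^3 + 858*x^2 - 360*x - 1344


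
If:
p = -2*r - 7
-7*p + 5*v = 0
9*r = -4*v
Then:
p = 315/11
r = -196/11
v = 441/11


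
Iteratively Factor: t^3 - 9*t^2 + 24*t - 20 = (t - 2)*(t^2 - 7*t + 10) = (t - 2)^2*(t - 5)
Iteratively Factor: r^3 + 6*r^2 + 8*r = (r + 2)*(r^2 + 4*r) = (r + 2)*(r + 4)*(r)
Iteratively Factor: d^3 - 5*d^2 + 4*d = (d - 1)*(d^2 - 4*d) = (d - 4)*(d - 1)*(d)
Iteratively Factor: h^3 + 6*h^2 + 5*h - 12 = (h - 1)*(h^2 + 7*h + 12) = (h - 1)*(h + 4)*(h + 3)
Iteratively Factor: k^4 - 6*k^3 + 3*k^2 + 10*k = (k - 5)*(k^3 - k^2 - 2*k) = (k - 5)*(k - 2)*(k^2 + k) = k*(k - 5)*(k - 2)*(k + 1)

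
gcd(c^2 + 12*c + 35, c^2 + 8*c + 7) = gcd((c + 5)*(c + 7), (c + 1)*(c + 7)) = c + 7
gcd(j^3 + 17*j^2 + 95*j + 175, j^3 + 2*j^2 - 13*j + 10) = j + 5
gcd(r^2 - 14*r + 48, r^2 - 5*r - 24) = r - 8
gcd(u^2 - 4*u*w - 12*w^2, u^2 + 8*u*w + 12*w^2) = u + 2*w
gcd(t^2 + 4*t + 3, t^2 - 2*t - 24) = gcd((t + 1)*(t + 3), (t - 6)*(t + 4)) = 1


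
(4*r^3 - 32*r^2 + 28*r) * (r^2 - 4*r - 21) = 4*r^5 - 48*r^4 + 72*r^3 + 560*r^2 - 588*r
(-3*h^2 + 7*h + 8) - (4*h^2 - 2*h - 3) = -7*h^2 + 9*h + 11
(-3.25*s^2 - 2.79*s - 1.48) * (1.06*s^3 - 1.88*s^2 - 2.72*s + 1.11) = -3.445*s^5 + 3.1526*s^4 + 12.5164*s^3 + 6.7637*s^2 + 0.9287*s - 1.6428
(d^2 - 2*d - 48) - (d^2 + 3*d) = -5*d - 48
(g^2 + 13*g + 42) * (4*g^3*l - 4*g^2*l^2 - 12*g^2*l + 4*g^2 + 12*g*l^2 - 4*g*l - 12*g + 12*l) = 4*g^5*l - 4*g^4*l^2 + 40*g^4*l + 4*g^4 - 40*g^3*l^2 + 8*g^3*l + 40*g^3 - 12*g^2*l^2 - 544*g^2*l + 12*g^2 + 504*g*l^2 - 12*g*l - 504*g + 504*l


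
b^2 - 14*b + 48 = (b - 8)*(b - 6)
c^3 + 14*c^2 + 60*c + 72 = (c + 2)*(c + 6)^2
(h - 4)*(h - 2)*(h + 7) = h^3 + h^2 - 34*h + 56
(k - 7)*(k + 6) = k^2 - k - 42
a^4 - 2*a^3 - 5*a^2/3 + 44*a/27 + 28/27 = (a - 7/3)*(a - 1)*(a + 2/3)^2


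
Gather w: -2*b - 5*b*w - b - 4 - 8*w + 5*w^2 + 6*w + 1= -3*b + 5*w^2 + w*(-5*b - 2) - 3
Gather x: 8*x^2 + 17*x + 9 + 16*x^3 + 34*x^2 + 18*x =16*x^3 + 42*x^2 + 35*x + 9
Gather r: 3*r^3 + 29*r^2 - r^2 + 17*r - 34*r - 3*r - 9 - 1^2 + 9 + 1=3*r^3 + 28*r^2 - 20*r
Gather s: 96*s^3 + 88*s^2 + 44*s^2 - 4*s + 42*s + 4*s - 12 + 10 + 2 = 96*s^3 + 132*s^2 + 42*s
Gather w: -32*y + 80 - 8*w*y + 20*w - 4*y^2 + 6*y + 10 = w*(20 - 8*y) - 4*y^2 - 26*y + 90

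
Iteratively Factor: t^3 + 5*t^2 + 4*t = (t + 4)*(t^2 + t) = t*(t + 4)*(t + 1)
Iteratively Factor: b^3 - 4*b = (b + 2)*(b^2 - 2*b) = b*(b + 2)*(b - 2)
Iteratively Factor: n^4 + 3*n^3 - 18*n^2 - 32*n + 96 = (n + 4)*(n^3 - n^2 - 14*n + 24) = (n - 3)*(n + 4)*(n^2 + 2*n - 8) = (n - 3)*(n + 4)^2*(n - 2)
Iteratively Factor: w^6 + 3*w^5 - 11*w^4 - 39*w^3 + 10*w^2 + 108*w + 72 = (w + 2)*(w^5 + w^4 - 13*w^3 - 13*w^2 + 36*w + 36) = (w - 3)*(w + 2)*(w^4 + 4*w^3 - w^2 - 16*w - 12) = (w - 3)*(w + 2)^2*(w^3 + 2*w^2 - 5*w - 6) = (w - 3)*(w + 2)^2*(w + 3)*(w^2 - w - 2) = (w - 3)*(w + 1)*(w + 2)^2*(w + 3)*(w - 2)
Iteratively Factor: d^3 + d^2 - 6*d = (d + 3)*(d^2 - 2*d) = (d - 2)*(d + 3)*(d)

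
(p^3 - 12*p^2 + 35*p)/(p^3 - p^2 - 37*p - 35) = p*(p - 5)/(p^2 + 6*p + 5)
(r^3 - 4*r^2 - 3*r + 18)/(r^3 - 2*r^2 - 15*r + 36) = (r + 2)/(r + 4)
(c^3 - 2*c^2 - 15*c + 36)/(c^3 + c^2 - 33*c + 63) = (c + 4)/(c + 7)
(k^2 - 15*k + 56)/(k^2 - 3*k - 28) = (k - 8)/(k + 4)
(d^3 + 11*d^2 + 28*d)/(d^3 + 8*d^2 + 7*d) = (d + 4)/(d + 1)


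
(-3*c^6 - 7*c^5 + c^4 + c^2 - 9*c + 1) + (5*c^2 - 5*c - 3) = -3*c^6 - 7*c^5 + c^4 + 6*c^2 - 14*c - 2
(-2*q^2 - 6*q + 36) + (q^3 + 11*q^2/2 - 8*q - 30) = q^3 + 7*q^2/2 - 14*q + 6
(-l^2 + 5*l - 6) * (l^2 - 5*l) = -l^4 + 10*l^3 - 31*l^2 + 30*l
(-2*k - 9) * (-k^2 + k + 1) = 2*k^3 + 7*k^2 - 11*k - 9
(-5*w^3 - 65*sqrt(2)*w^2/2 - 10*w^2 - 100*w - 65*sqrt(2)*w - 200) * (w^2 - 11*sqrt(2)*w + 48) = -5*w^5 - 10*w^4 + 45*sqrt(2)*w^4/2 + 45*sqrt(2)*w^3 + 375*w^3 - 460*sqrt(2)*w^2 + 750*w^2 - 4800*w - 920*sqrt(2)*w - 9600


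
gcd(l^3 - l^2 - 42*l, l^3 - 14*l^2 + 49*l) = l^2 - 7*l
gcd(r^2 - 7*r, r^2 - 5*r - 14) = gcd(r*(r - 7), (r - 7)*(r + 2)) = r - 7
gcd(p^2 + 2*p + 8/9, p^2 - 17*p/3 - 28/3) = p + 4/3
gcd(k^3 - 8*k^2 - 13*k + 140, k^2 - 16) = k + 4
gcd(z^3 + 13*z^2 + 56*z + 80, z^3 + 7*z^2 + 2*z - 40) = z^2 + 9*z + 20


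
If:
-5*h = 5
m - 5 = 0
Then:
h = -1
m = 5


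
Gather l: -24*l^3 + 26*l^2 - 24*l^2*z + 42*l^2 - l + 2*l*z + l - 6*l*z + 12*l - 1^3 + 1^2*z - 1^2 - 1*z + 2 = -24*l^3 + l^2*(68 - 24*z) + l*(12 - 4*z)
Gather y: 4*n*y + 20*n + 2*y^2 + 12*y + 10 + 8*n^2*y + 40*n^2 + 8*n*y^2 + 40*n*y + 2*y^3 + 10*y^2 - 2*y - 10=40*n^2 + 20*n + 2*y^3 + y^2*(8*n + 12) + y*(8*n^2 + 44*n + 10)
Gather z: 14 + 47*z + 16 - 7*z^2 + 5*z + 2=-7*z^2 + 52*z + 32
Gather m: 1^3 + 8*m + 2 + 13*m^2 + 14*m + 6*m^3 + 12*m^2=6*m^3 + 25*m^2 + 22*m + 3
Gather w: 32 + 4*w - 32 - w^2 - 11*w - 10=-w^2 - 7*w - 10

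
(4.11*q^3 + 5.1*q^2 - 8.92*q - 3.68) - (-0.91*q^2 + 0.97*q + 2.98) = 4.11*q^3 + 6.01*q^2 - 9.89*q - 6.66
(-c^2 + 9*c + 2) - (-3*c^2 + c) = 2*c^2 + 8*c + 2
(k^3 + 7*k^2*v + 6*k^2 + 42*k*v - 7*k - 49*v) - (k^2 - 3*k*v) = k^3 + 7*k^2*v + 5*k^2 + 45*k*v - 7*k - 49*v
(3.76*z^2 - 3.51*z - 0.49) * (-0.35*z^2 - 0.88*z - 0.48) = -1.316*z^4 - 2.0803*z^3 + 1.4555*z^2 + 2.116*z + 0.2352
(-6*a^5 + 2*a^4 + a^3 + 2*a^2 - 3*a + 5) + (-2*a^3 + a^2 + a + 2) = -6*a^5 + 2*a^4 - a^3 + 3*a^2 - 2*a + 7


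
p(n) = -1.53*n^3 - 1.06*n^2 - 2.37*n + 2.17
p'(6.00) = -180.33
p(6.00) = -380.69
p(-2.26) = 19.77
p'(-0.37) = -2.21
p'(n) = -4.59*n^2 - 2.12*n - 2.37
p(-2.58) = 27.50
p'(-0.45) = -2.35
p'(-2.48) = -25.34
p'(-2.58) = -27.45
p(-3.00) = 41.05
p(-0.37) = 2.98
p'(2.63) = -39.69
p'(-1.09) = -5.51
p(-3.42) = 59.08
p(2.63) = -39.23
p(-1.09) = 5.48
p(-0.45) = 3.16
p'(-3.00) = -37.32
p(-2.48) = 24.87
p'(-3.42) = -48.81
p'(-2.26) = -21.02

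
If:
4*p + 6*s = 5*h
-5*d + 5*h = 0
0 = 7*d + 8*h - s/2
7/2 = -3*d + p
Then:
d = -14/187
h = -14/187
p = 1225/374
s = -420/187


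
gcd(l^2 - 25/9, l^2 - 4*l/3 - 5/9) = l - 5/3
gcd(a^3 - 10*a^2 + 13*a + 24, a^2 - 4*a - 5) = a + 1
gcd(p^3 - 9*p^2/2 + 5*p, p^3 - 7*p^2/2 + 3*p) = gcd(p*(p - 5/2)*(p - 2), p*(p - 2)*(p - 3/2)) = p^2 - 2*p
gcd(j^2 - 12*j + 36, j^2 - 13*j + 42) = j - 6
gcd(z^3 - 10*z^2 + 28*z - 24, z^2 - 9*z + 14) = z - 2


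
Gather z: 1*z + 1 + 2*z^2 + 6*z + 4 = 2*z^2 + 7*z + 5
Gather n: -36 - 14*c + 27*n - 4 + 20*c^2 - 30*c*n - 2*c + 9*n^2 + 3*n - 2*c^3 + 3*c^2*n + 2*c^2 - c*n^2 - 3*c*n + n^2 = -2*c^3 + 22*c^2 - 16*c + n^2*(10 - c) + n*(3*c^2 - 33*c + 30) - 40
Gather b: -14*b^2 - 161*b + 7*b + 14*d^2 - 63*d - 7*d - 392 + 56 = -14*b^2 - 154*b + 14*d^2 - 70*d - 336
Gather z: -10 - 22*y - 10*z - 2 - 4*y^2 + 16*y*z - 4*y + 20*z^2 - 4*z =-4*y^2 - 26*y + 20*z^2 + z*(16*y - 14) - 12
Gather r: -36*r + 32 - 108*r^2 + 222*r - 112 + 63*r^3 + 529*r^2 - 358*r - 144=63*r^3 + 421*r^2 - 172*r - 224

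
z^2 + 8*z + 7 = (z + 1)*(z + 7)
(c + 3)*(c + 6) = c^2 + 9*c + 18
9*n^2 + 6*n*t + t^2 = (3*n + t)^2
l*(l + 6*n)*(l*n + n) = l^3*n + 6*l^2*n^2 + l^2*n + 6*l*n^2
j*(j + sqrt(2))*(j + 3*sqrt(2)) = j^3 + 4*sqrt(2)*j^2 + 6*j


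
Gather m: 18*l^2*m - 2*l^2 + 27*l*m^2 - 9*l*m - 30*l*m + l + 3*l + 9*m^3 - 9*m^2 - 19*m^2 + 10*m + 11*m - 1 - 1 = -2*l^2 + 4*l + 9*m^3 + m^2*(27*l - 28) + m*(18*l^2 - 39*l + 21) - 2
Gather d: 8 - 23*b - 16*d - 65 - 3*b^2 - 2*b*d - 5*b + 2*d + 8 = -3*b^2 - 28*b + d*(-2*b - 14) - 49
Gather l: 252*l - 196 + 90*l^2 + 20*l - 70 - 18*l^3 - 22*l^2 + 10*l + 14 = -18*l^3 + 68*l^2 + 282*l - 252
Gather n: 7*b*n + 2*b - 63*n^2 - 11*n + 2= 2*b - 63*n^2 + n*(7*b - 11) + 2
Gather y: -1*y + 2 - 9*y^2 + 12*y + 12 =-9*y^2 + 11*y + 14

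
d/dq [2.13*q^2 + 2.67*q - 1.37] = 4.26*q + 2.67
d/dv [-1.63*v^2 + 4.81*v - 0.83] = 4.81 - 3.26*v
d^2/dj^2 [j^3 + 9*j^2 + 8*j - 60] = 6*j + 18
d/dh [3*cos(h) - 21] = -3*sin(h)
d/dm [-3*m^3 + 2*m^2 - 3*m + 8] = -9*m^2 + 4*m - 3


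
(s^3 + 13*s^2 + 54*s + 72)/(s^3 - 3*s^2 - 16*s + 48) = (s^2 + 9*s + 18)/(s^2 - 7*s + 12)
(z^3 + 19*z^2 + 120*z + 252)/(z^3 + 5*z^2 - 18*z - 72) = (z^2 + 13*z + 42)/(z^2 - z - 12)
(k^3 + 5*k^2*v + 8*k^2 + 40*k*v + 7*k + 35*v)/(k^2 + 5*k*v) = k + 8 + 7/k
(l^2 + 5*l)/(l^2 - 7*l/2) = 2*(l + 5)/(2*l - 7)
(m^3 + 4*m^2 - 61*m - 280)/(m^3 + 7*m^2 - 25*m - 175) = (m - 8)/(m - 5)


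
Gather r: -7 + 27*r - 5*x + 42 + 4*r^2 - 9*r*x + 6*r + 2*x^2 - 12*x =4*r^2 + r*(33 - 9*x) + 2*x^2 - 17*x + 35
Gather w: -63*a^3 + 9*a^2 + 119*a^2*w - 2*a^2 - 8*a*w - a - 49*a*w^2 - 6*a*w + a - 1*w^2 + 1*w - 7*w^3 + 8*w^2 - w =-63*a^3 + 7*a^2 - 7*w^3 + w^2*(7 - 49*a) + w*(119*a^2 - 14*a)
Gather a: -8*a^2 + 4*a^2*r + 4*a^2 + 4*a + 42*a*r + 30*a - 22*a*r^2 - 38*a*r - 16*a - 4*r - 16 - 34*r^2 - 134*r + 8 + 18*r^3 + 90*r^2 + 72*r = a^2*(4*r - 4) + a*(-22*r^2 + 4*r + 18) + 18*r^3 + 56*r^2 - 66*r - 8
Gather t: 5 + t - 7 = t - 2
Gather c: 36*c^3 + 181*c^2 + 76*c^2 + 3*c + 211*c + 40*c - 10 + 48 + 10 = 36*c^3 + 257*c^2 + 254*c + 48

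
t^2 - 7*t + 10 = (t - 5)*(t - 2)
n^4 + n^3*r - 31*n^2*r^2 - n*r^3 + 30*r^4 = (n - 5*r)*(n - r)*(n + r)*(n + 6*r)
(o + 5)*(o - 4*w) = o^2 - 4*o*w + 5*o - 20*w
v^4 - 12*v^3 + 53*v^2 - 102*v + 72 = (v - 4)*(v - 3)^2*(v - 2)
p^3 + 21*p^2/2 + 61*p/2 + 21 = (p + 1)*(p + 7/2)*(p + 6)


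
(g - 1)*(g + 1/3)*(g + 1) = g^3 + g^2/3 - g - 1/3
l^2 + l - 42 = (l - 6)*(l + 7)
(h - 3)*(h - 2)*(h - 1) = h^3 - 6*h^2 + 11*h - 6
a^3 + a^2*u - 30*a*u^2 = a*(a - 5*u)*(a + 6*u)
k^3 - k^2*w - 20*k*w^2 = k*(k - 5*w)*(k + 4*w)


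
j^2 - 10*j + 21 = (j - 7)*(j - 3)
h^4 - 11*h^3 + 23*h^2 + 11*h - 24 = (h - 8)*(h - 3)*(h - 1)*(h + 1)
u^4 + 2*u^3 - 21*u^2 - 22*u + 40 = (u - 4)*(u - 1)*(u + 2)*(u + 5)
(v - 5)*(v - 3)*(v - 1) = v^3 - 9*v^2 + 23*v - 15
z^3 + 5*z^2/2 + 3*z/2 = z*(z + 1)*(z + 3/2)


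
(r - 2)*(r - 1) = r^2 - 3*r + 2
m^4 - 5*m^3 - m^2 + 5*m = m*(m - 5)*(m - 1)*(m + 1)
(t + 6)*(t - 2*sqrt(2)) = t^2 - 2*sqrt(2)*t + 6*t - 12*sqrt(2)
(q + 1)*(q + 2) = q^2 + 3*q + 2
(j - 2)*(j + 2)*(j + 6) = j^3 + 6*j^2 - 4*j - 24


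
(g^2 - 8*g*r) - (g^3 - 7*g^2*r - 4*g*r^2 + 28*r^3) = -g^3 + 7*g^2*r + g^2 + 4*g*r^2 - 8*g*r - 28*r^3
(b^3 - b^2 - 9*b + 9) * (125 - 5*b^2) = -5*b^5 + 5*b^4 + 170*b^3 - 170*b^2 - 1125*b + 1125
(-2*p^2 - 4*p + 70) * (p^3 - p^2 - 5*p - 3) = -2*p^5 - 2*p^4 + 84*p^3 - 44*p^2 - 338*p - 210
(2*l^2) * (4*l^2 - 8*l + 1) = 8*l^4 - 16*l^3 + 2*l^2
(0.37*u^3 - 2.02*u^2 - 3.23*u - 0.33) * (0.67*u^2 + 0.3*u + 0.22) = 0.2479*u^5 - 1.2424*u^4 - 2.6887*u^3 - 1.6345*u^2 - 0.8096*u - 0.0726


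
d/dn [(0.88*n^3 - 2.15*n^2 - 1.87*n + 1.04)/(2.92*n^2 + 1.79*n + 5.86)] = (2.5696*n^4 + 3.1504*n^3 + 17.0823*n^2 - 31.2716*n - 12.8198)/(8.5264*n^4 + 10.4536*n^3 + 37.4265*n^2 + 20.9788*n + 34.3396)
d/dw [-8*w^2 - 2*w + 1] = -16*w - 2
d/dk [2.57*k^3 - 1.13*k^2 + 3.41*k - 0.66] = 7.71*k^2 - 2.26*k + 3.41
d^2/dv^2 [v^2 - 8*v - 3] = 2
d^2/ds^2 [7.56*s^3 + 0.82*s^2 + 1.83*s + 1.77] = 45.36*s + 1.64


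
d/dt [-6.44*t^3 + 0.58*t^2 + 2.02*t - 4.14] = -19.32*t^2 + 1.16*t + 2.02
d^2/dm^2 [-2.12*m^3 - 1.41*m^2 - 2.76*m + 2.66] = -12.72*m - 2.82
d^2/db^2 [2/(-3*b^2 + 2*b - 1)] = 4*(9*b^2 - 6*b - 4*(3*b - 1)^2 + 3)/(3*b^2 - 2*b + 1)^3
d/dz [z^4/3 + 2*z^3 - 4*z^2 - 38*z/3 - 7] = 4*z^3/3 + 6*z^2 - 8*z - 38/3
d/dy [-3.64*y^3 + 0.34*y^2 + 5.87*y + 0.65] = -10.92*y^2 + 0.68*y + 5.87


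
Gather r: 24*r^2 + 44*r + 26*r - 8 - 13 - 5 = 24*r^2 + 70*r - 26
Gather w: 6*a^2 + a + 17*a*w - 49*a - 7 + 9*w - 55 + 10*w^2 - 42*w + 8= 6*a^2 - 48*a + 10*w^2 + w*(17*a - 33) - 54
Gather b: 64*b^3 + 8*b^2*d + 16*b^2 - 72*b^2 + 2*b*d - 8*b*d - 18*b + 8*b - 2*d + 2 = 64*b^3 + b^2*(8*d - 56) + b*(-6*d - 10) - 2*d + 2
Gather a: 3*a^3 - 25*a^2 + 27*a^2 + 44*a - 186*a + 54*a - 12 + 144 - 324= 3*a^3 + 2*a^2 - 88*a - 192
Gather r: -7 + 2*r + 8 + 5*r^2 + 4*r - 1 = 5*r^2 + 6*r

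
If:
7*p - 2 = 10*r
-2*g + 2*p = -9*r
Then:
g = 83*r/14 + 2/7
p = 10*r/7 + 2/7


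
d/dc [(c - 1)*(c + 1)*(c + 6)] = 3*c^2 + 12*c - 1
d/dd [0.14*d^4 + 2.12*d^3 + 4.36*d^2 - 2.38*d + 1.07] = 0.56*d^3 + 6.36*d^2 + 8.72*d - 2.38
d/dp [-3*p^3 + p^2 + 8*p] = -9*p^2 + 2*p + 8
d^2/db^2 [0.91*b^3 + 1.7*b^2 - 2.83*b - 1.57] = 5.46*b + 3.4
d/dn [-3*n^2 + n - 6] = 1 - 6*n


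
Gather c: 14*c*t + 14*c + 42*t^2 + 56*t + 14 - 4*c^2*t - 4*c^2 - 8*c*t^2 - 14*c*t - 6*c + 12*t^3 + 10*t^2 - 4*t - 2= c^2*(-4*t - 4) + c*(8 - 8*t^2) + 12*t^3 + 52*t^2 + 52*t + 12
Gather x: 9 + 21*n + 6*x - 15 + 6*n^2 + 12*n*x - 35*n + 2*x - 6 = 6*n^2 - 14*n + x*(12*n + 8) - 12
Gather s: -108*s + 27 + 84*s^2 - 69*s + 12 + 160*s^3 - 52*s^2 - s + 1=160*s^3 + 32*s^2 - 178*s + 40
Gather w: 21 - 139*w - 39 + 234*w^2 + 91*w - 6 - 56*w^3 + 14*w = -56*w^3 + 234*w^2 - 34*w - 24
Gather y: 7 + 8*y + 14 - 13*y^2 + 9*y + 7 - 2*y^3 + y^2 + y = -2*y^3 - 12*y^2 + 18*y + 28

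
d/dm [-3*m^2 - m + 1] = -6*m - 1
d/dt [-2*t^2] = -4*t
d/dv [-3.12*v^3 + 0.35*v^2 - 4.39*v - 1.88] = -9.36*v^2 + 0.7*v - 4.39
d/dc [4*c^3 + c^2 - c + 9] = 12*c^2 + 2*c - 1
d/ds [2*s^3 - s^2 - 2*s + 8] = 6*s^2 - 2*s - 2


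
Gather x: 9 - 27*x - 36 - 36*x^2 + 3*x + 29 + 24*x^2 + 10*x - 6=-12*x^2 - 14*x - 4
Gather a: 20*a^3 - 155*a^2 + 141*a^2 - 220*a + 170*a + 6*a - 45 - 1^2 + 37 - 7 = 20*a^3 - 14*a^2 - 44*a - 16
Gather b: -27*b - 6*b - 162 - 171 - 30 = -33*b - 363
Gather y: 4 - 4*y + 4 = 8 - 4*y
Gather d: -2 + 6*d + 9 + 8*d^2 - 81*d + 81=8*d^2 - 75*d + 88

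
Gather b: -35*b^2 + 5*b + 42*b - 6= -35*b^2 + 47*b - 6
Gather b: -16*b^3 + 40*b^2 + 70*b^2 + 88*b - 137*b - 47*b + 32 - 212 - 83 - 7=-16*b^3 + 110*b^2 - 96*b - 270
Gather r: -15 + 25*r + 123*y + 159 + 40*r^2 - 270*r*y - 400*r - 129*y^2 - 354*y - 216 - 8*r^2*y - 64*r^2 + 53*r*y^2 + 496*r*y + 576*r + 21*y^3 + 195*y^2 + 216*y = r^2*(-8*y - 24) + r*(53*y^2 + 226*y + 201) + 21*y^3 + 66*y^2 - 15*y - 72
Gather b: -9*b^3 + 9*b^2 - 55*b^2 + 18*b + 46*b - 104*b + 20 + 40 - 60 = -9*b^3 - 46*b^2 - 40*b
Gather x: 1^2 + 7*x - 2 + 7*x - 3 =14*x - 4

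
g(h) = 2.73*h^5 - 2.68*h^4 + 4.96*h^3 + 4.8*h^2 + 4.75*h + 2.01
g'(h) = 13.65*h^4 - 10.72*h^3 + 14.88*h^2 + 9.6*h + 4.75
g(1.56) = 49.28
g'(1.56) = 96.08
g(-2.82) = -740.79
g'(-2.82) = 1199.65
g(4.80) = 6217.43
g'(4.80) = 6454.11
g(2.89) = 538.97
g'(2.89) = 850.21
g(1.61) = 54.32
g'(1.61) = 105.75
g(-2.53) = -452.40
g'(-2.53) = 808.57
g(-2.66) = -567.74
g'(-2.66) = 969.64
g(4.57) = 4870.22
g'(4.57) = 5290.07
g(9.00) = 147669.69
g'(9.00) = 83039.20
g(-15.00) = -2224497.99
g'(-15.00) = 730420.00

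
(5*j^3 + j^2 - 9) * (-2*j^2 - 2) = -10*j^5 - 2*j^4 - 10*j^3 + 16*j^2 + 18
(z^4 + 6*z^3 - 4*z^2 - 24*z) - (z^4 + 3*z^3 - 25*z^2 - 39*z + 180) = 3*z^3 + 21*z^2 + 15*z - 180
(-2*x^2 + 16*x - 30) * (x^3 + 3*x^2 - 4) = -2*x^5 + 10*x^4 + 18*x^3 - 82*x^2 - 64*x + 120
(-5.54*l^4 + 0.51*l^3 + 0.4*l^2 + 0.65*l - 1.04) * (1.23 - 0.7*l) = 3.878*l^5 - 7.1712*l^4 + 0.3473*l^3 + 0.037*l^2 + 1.5275*l - 1.2792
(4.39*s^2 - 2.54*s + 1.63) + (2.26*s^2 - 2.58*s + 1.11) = 6.65*s^2 - 5.12*s + 2.74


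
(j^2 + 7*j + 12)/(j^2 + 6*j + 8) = (j + 3)/(j + 2)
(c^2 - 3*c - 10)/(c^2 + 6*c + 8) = (c - 5)/(c + 4)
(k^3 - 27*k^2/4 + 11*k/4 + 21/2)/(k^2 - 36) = (4*k^2 - 3*k - 7)/(4*(k + 6))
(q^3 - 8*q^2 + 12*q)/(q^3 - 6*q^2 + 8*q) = (q - 6)/(q - 4)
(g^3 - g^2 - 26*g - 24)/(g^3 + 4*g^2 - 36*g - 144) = (g + 1)/(g + 6)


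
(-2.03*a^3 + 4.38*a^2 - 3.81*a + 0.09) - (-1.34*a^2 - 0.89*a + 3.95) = -2.03*a^3 + 5.72*a^2 - 2.92*a - 3.86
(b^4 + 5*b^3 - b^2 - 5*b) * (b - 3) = b^5 + 2*b^4 - 16*b^3 - 2*b^2 + 15*b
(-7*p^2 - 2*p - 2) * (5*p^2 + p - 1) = -35*p^4 - 17*p^3 - 5*p^2 + 2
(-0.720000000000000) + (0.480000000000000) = -0.240000000000000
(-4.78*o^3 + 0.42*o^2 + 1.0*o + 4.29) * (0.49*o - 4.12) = -2.3422*o^4 + 19.8994*o^3 - 1.2404*o^2 - 2.0179*o - 17.6748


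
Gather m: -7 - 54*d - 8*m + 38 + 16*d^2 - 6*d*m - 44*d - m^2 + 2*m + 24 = 16*d^2 - 98*d - m^2 + m*(-6*d - 6) + 55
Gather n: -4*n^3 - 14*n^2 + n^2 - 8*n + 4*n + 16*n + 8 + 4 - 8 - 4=-4*n^3 - 13*n^2 + 12*n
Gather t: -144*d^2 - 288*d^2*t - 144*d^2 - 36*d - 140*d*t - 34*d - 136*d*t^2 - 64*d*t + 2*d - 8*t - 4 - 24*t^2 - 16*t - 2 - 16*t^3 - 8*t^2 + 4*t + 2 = -288*d^2 - 68*d - 16*t^3 + t^2*(-136*d - 32) + t*(-288*d^2 - 204*d - 20) - 4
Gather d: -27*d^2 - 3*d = -27*d^2 - 3*d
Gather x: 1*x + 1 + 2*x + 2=3*x + 3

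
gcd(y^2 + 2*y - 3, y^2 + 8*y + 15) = y + 3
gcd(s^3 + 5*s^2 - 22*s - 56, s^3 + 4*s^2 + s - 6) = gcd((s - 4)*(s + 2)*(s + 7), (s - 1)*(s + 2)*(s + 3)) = s + 2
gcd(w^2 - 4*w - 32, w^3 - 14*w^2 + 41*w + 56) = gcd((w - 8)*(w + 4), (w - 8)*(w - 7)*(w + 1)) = w - 8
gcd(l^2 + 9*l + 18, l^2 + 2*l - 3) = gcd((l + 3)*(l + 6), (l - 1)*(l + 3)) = l + 3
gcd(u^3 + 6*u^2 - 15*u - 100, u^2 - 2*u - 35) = u + 5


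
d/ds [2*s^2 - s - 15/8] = 4*s - 1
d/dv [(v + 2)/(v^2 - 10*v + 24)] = (v^2 - 10*v - 2*(v - 5)*(v + 2) + 24)/(v^2 - 10*v + 24)^2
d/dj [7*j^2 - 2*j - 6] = 14*j - 2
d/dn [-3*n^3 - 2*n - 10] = -9*n^2 - 2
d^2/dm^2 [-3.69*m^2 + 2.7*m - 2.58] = -7.38000000000000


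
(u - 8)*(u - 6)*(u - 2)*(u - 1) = u^4 - 17*u^3 + 92*u^2 - 172*u + 96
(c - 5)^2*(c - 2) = c^3 - 12*c^2 + 45*c - 50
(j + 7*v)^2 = j^2 + 14*j*v + 49*v^2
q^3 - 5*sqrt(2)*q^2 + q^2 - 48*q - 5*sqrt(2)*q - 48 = (q + 1)*(q - 8*sqrt(2))*(q + 3*sqrt(2))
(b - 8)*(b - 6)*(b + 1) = b^3 - 13*b^2 + 34*b + 48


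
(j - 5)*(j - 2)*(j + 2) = j^3 - 5*j^2 - 4*j + 20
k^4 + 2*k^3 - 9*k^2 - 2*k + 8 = (k - 2)*(k - 1)*(k + 1)*(k + 4)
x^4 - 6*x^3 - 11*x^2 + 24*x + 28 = (x - 7)*(x - 2)*(x + 1)*(x + 2)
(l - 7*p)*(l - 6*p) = l^2 - 13*l*p + 42*p^2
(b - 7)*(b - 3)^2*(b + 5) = b^4 - 8*b^3 - 14*b^2 + 192*b - 315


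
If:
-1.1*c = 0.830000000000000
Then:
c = -0.75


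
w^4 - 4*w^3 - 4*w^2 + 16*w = w*(w - 4)*(w - 2)*(w + 2)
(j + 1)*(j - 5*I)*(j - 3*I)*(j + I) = j^4 + j^3 - 7*I*j^3 - 7*j^2 - 7*I*j^2 - 7*j - 15*I*j - 15*I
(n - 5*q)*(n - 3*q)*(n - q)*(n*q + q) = n^4*q - 9*n^3*q^2 + n^3*q + 23*n^2*q^3 - 9*n^2*q^2 - 15*n*q^4 + 23*n*q^3 - 15*q^4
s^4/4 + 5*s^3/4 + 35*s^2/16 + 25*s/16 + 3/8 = (s/4 + 1/2)*(s + 1/2)*(s + 1)*(s + 3/2)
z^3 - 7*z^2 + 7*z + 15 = (z - 5)*(z - 3)*(z + 1)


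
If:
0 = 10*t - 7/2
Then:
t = 7/20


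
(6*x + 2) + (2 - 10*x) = 4 - 4*x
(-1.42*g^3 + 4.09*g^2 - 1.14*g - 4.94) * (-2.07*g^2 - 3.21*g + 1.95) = 2.9394*g^5 - 3.9081*g^4 - 13.5381*g^3 + 21.8607*g^2 + 13.6344*g - 9.633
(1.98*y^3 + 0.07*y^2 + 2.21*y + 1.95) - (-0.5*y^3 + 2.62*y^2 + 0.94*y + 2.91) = 2.48*y^3 - 2.55*y^2 + 1.27*y - 0.96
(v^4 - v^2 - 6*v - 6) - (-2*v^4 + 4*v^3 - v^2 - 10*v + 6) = 3*v^4 - 4*v^3 + 4*v - 12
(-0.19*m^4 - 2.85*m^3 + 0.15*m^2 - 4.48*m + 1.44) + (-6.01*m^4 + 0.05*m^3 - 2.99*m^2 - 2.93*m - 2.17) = -6.2*m^4 - 2.8*m^3 - 2.84*m^2 - 7.41*m - 0.73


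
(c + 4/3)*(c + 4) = c^2 + 16*c/3 + 16/3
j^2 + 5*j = j*(j + 5)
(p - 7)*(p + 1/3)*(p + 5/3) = p^3 - 5*p^2 - 121*p/9 - 35/9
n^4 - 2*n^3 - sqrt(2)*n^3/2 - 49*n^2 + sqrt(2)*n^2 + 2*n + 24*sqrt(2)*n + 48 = (n - 8)*(n + 6)*(n - sqrt(2))*(n + sqrt(2)/2)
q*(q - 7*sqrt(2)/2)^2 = q^3 - 7*sqrt(2)*q^2 + 49*q/2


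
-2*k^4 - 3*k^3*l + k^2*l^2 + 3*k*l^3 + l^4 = (-k + l)*(k + l)^2*(2*k + l)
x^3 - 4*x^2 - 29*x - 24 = (x - 8)*(x + 1)*(x + 3)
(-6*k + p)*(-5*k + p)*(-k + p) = -30*k^3 + 41*k^2*p - 12*k*p^2 + p^3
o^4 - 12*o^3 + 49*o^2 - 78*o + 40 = (o - 5)*(o - 4)*(o - 2)*(o - 1)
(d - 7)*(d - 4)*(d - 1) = d^3 - 12*d^2 + 39*d - 28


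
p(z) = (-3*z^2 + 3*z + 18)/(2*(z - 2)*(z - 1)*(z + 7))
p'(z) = (3 - 6*z)/(2*(z - 2)*(z - 1)*(z + 7)) - (-3*z^2 + 3*z + 18)/(2*(z - 2)*(z - 1)*(z + 7)^2) - (-3*z^2 + 3*z + 18)/(2*(z - 2)*(z - 1)^2*(z + 7)) - (-3*z^2 + 3*z + 18)/(2*(z - 2)^2*(z - 1)*(z + 7))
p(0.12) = 0.78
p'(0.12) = 1.28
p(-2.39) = -0.05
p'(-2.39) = 0.11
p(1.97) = -23.50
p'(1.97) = -739.53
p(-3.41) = -0.16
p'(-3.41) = 0.12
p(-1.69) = 0.04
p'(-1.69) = 0.14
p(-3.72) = -0.20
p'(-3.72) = 0.13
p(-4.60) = -0.33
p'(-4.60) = 0.20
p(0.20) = 0.89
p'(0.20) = 1.57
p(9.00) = -0.11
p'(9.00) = 0.01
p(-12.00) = 0.25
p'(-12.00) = 0.04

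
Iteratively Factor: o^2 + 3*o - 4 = (o - 1)*(o + 4)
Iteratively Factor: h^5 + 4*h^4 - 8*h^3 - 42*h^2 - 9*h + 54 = (h - 1)*(h^4 + 5*h^3 - 3*h^2 - 45*h - 54) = (h - 1)*(h + 3)*(h^3 + 2*h^2 - 9*h - 18) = (h - 1)*(h + 3)^2*(h^2 - h - 6) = (h - 3)*(h - 1)*(h + 3)^2*(h + 2)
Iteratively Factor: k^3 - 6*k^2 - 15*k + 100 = (k - 5)*(k^2 - k - 20) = (k - 5)^2*(k + 4)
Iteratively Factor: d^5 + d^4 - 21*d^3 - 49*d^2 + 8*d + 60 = (d + 2)*(d^4 - d^3 - 19*d^2 - 11*d + 30) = (d + 2)*(d + 3)*(d^3 - 4*d^2 - 7*d + 10) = (d - 5)*(d + 2)*(d + 3)*(d^2 + d - 2) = (d - 5)*(d + 2)^2*(d + 3)*(d - 1)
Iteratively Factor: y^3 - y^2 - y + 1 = (y + 1)*(y^2 - 2*y + 1) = (y - 1)*(y + 1)*(y - 1)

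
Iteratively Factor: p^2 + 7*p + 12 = (p + 3)*(p + 4)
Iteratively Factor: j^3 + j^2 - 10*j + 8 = (j + 4)*(j^2 - 3*j + 2) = (j - 2)*(j + 4)*(j - 1)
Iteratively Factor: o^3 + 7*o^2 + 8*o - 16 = (o - 1)*(o^2 + 8*o + 16) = (o - 1)*(o + 4)*(o + 4)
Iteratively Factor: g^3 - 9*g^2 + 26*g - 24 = (g - 4)*(g^2 - 5*g + 6) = (g - 4)*(g - 2)*(g - 3)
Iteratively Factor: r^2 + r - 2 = (r - 1)*(r + 2)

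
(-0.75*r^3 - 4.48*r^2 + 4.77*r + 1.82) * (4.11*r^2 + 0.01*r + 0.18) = -3.0825*r^5 - 18.4203*r^4 + 19.4249*r^3 + 6.7215*r^2 + 0.8768*r + 0.3276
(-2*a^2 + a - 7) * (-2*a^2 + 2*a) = 4*a^4 - 6*a^3 + 16*a^2 - 14*a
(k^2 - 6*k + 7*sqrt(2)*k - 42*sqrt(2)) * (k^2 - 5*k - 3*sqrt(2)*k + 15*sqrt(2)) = k^4 - 11*k^3 + 4*sqrt(2)*k^3 - 44*sqrt(2)*k^2 - 12*k^2 + 120*sqrt(2)*k + 462*k - 1260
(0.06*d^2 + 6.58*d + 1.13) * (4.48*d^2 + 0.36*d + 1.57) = 0.2688*d^4 + 29.5*d^3 + 7.5254*d^2 + 10.7374*d + 1.7741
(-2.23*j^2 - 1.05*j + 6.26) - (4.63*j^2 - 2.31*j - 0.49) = -6.86*j^2 + 1.26*j + 6.75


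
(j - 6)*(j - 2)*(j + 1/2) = j^3 - 15*j^2/2 + 8*j + 6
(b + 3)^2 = b^2 + 6*b + 9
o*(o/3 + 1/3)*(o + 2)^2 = o^4/3 + 5*o^3/3 + 8*o^2/3 + 4*o/3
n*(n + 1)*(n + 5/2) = n^3 + 7*n^2/2 + 5*n/2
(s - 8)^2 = s^2 - 16*s + 64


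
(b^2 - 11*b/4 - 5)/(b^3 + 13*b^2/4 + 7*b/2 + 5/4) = (b - 4)/(b^2 + 2*b + 1)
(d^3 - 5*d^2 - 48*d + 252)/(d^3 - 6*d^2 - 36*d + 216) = (d + 7)/(d + 6)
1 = 1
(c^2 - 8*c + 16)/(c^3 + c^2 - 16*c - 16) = (c - 4)/(c^2 + 5*c + 4)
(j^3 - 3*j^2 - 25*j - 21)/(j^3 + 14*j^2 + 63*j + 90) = (j^2 - 6*j - 7)/(j^2 + 11*j + 30)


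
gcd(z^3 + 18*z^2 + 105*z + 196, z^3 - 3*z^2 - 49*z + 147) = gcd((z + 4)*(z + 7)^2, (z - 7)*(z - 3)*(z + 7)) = z + 7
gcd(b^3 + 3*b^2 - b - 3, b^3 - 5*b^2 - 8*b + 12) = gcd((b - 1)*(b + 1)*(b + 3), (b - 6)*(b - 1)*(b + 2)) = b - 1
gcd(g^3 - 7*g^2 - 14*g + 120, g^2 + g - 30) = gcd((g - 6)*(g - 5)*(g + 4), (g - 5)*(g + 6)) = g - 5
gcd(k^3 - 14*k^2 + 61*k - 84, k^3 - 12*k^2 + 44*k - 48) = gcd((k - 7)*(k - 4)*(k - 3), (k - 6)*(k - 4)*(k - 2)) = k - 4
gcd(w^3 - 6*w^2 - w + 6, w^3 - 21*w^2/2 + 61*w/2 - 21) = w^2 - 7*w + 6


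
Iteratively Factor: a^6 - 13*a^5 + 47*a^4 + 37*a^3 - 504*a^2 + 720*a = (a - 3)*(a^5 - 10*a^4 + 17*a^3 + 88*a^2 - 240*a) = a*(a - 3)*(a^4 - 10*a^3 + 17*a^2 + 88*a - 240) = a*(a - 4)*(a - 3)*(a^3 - 6*a^2 - 7*a + 60) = a*(a - 4)*(a - 3)*(a + 3)*(a^2 - 9*a + 20) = a*(a - 4)^2*(a - 3)*(a + 3)*(a - 5)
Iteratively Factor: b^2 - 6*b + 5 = (b - 5)*(b - 1)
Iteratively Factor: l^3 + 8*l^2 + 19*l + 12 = (l + 4)*(l^2 + 4*l + 3) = (l + 3)*(l + 4)*(l + 1)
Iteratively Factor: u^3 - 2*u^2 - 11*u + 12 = (u - 1)*(u^2 - u - 12) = (u - 4)*(u - 1)*(u + 3)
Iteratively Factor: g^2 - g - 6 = (g + 2)*(g - 3)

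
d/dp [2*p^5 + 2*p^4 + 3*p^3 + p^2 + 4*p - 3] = 10*p^4 + 8*p^3 + 9*p^2 + 2*p + 4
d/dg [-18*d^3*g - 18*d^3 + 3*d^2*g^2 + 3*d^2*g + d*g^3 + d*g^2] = d*(-18*d^2 + 6*d*g + 3*d + 3*g^2 + 2*g)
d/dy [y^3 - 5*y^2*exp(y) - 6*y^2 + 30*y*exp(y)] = -5*y^2*exp(y) + 3*y^2 + 20*y*exp(y) - 12*y + 30*exp(y)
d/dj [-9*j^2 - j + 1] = -18*j - 1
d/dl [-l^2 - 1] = -2*l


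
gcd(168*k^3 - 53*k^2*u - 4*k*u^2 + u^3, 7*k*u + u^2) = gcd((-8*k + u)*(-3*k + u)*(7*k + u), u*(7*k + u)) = 7*k + u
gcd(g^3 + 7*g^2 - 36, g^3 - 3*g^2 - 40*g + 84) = g^2 + 4*g - 12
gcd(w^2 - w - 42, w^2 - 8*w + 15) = 1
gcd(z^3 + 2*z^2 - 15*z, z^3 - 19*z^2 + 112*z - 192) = z - 3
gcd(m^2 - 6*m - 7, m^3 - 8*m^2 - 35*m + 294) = m - 7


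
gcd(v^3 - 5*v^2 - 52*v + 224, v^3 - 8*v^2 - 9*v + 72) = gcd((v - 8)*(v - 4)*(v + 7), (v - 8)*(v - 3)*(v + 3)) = v - 8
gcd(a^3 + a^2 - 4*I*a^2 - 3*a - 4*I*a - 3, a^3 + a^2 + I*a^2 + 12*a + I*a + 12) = a^2 + a*(1 - 3*I) - 3*I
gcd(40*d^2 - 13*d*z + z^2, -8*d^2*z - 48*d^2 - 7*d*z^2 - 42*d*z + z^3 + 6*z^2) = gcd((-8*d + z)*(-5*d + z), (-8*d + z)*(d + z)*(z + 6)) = -8*d + z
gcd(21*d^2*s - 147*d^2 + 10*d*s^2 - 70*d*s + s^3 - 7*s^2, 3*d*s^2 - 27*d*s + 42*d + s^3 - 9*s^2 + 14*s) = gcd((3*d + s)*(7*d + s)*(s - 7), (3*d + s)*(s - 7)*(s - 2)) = 3*d*s - 21*d + s^2 - 7*s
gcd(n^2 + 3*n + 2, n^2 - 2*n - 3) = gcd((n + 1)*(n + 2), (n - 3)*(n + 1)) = n + 1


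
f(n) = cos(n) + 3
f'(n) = -sin(n)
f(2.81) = 2.05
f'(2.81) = -0.33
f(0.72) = 3.75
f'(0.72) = -0.66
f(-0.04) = 4.00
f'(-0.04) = 0.04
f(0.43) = 3.91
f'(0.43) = -0.42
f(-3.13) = 2.00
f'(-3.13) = 0.01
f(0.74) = 3.74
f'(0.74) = -0.67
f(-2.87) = 2.04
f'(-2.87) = 0.27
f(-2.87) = 2.04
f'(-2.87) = 0.27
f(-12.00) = 3.84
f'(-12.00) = -0.54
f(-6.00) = 3.96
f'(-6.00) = -0.28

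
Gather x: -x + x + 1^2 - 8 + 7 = 0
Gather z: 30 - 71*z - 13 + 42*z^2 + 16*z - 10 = 42*z^2 - 55*z + 7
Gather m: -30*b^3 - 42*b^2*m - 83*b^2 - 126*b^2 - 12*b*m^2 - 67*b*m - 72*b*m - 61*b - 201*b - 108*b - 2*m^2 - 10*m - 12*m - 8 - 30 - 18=-30*b^3 - 209*b^2 - 370*b + m^2*(-12*b - 2) + m*(-42*b^2 - 139*b - 22) - 56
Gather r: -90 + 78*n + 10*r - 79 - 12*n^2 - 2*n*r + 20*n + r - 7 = -12*n^2 + 98*n + r*(11 - 2*n) - 176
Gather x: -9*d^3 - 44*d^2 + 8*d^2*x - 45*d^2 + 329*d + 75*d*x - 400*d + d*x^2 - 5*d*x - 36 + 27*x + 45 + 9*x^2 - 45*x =-9*d^3 - 89*d^2 - 71*d + x^2*(d + 9) + x*(8*d^2 + 70*d - 18) + 9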